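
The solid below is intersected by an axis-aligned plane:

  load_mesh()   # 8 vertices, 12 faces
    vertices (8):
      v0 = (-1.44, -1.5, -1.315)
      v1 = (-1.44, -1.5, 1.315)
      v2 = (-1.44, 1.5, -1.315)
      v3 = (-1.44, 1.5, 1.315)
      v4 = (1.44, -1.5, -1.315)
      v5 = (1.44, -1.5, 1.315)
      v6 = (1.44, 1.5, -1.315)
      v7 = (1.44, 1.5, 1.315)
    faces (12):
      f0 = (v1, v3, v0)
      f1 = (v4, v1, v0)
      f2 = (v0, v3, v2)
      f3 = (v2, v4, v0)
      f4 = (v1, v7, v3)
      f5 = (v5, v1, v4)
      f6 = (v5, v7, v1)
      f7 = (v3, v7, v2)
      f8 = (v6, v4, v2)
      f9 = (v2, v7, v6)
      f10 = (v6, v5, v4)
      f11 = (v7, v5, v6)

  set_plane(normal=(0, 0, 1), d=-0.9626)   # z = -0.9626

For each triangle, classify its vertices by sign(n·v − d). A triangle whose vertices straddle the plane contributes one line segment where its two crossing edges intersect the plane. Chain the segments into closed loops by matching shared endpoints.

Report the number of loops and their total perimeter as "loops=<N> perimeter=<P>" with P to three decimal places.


Straddling triangles (8 of 12):
  (v1,v3,v0) [++-] → (-1.44, -1.09802, -0.9626)–(-1.44, -1.5, -0.9626)  len=0.4020
  (v4,v1,v0) [-+-] → (1.0541, -1.5, -0.9626)–(-1.44, -1.5, -0.9626)  len=2.4941
  (v0,v3,v2) [-+-] → (-1.44, -1.09802, -0.9626)–(-1.44, 1.5, -0.9626)  len=2.5980
  (v5,v1,v4) [++-] → (1.0541, -1.5, -0.9626)–(1.44, -1.5, -0.9626)  len=0.3859
  (v3,v7,v2) [++-] → (-1.0541, 1.5, -0.9626)–(-1.44, 1.5, -0.9626)  len=0.3859
  (v2,v7,v6) [-+-] → (-1.0541, 1.5, -0.9626)–(1.44, 1.5, -0.9626)  len=2.4941
  (v6,v5,v4) [-+-] → (1.44, 1.09802, -0.9626)–(1.44, -1.5, -0.9626)  len=2.5980
  (v7,v5,v6) [++-] → (1.44, 1.09802, -0.9626)–(1.44, 1.5, -0.9626)  len=0.4020

Chained into 1 loop(s):
  loop 1: 8 segments, perimeter = 11.7600
Total perimeter = 11.760

loops=1 perimeter=11.760


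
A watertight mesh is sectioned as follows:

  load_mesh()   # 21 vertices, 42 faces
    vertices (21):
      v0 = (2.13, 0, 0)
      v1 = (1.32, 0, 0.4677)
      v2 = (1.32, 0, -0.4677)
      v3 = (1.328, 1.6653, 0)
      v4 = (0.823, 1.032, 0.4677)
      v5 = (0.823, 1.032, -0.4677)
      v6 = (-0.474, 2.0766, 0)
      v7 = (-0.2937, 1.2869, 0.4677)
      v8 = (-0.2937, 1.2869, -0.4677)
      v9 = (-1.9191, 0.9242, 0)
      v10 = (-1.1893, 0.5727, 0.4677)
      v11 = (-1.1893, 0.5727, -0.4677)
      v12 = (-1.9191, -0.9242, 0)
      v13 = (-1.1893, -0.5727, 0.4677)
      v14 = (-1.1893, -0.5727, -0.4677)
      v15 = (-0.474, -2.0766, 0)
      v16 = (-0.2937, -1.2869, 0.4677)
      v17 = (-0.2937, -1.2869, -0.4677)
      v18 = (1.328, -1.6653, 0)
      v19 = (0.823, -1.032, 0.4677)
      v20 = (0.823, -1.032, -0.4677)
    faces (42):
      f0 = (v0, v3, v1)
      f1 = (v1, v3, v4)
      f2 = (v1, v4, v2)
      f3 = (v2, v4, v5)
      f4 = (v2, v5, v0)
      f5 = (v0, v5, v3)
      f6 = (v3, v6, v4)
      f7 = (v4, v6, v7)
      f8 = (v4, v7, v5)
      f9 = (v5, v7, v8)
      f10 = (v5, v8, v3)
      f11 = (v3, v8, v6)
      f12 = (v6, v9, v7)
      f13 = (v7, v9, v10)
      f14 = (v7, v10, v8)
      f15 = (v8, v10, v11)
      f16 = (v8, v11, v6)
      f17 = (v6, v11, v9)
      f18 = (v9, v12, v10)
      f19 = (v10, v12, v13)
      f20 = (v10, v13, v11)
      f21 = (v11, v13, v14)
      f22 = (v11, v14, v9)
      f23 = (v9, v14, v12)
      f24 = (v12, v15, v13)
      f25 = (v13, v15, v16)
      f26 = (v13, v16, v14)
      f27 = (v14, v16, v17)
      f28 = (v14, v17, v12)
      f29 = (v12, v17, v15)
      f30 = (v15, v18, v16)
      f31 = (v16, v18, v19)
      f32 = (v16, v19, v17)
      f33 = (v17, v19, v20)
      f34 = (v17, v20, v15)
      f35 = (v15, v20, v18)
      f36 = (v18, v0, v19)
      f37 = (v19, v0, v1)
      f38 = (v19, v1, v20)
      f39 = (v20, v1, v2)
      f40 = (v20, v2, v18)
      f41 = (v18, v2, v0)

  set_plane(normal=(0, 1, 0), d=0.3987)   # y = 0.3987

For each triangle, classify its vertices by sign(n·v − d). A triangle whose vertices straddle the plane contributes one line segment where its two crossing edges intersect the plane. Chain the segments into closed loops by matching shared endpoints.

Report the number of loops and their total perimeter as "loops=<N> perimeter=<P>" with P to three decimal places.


loops=2 perimeter=5.475

Straddling triangles (12 of 42):
  (v0,v3,v1) [-+-] → (1.93799, 0.3987, 0)–(1.32192, 0.3987, 0.355725)  len=0.7114
  (v1,v3,v4) [-++] → (1.32192, 0.3987, 0.355725)–(1.12799, 0.3987, 0.4677)  len=0.2239
  (v1,v4,v2) [-+-] → (1.12799, 0.3987, 0.4677)–(1.12799, 0.3987, -0.10632)  len=0.5740
  (v2,v4,v5) [-++] → (1.12799, 0.3987, -0.10632)–(1.12799, 0.3987, -0.4677)  len=0.3614
  (v2,v5,v0) [-+-] → (1.12799, 0.3987, -0.4677)–(1.62506, 0.3987, -0.18069)  len=0.5740
  (v0,v5,v3) [-++] → (1.62506, 0.3987, -0.18069)–(1.93799, 0.3987, 0)  len=0.3614
  (v9,v12,v10) [+-+] → (-1.9191, 0.3987, 0)–(-1.27413, 0.3987, 0.413334)  len=0.7660
  (v10,v12,v13) [+--] → (-1.27413, 0.3987, 0.413334)–(-1.1893, 0.3987, 0.4677)  len=0.1008
  (v10,v13,v11) [+-+] → (-1.1893, 0.3987, 0.4677)–(-1.1893, 0.3987, -0.325602)  len=0.7933
  (v11,v13,v14) [+--] → (-1.1893, 0.3987, -0.325602)–(-1.1893, 0.3987, -0.4677)  len=0.1421
  (v11,v14,v9) [+-+] → (-1.1893, 0.3987, -0.4677)–(-1.6629, 0.3987, -0.16419)  len=0.5625
  (v9,v14,v12) [+--] → (-1.6629, 0.3987, -0.16419)–(-1.9191, 0.3987, 0)  len=0.3043

Chained into 2 loop(s):
  loop 1: 6 segments, perimeter = 2.8061
  loop 2: 6 segments, perimeter = 2.6690
Total perimeter = 5.475


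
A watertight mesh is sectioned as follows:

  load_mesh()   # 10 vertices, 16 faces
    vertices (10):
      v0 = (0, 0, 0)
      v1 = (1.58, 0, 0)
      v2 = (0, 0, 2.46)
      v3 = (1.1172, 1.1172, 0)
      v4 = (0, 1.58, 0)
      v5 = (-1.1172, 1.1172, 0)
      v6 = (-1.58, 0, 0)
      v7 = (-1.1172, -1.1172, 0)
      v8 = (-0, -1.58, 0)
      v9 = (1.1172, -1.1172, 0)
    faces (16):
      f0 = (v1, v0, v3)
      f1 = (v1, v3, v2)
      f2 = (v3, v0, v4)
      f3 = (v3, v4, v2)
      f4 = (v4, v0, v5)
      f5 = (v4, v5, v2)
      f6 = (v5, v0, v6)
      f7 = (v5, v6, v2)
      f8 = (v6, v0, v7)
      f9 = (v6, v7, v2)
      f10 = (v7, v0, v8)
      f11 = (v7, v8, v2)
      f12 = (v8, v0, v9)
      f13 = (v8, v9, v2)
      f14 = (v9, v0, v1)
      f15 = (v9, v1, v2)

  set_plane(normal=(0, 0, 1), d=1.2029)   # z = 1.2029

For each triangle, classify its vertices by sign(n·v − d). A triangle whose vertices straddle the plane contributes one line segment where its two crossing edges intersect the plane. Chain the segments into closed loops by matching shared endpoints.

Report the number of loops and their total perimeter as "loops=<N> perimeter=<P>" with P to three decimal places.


loops=1 perimeter=4.944

Straddling triangles (8 of 16):
  (v1,v3,v2) [--+] → (0.570907, 0.570907, 1.2029)–(0.807406, 0, 1.2029)  len=0.6180
  (v3,v4,v2) [--+] → (0, 0.807406, 1.2029)–(0.570907, 0.570907, 1.2029)  len=0.6180
  (v4,v5,v2) [--+] → (-0.570907, 0.570907, 1.2029)–(0, 0.807406, 1.2029)  len=0.6180
  (v5,v6,v2) [--+] → (-0.807406, 0, 1.2029)–(-0.570907, 0.570907, 1.2029)  len=0.6180
  (v6,v7,v2) [--+] → (-0.570907, -0.570907, 1.2029)–(-0.807406, 0, 1.2029)  len=0.6180
  (v7,v8,v2) [--+] → (0, -0.807406, 1.2029)–(-0.570907, -0.570907, 1.2029)  len=0.6180
  (v8,v9,v2) [--+] → (0.570907, -0.570907, 1.2029)–(0, -0.807406, 1.2029)  len=0.6180
  (v9,v1,v2) [--+] → (0.807406, 0, 1.2029)–(0.570907, -0.570907, 1.2029)  len=0.6180

Chained into 1 loop(s):
  loop 1: 8 segments, perimeter = 4.9436
Total perimeter = 4.944


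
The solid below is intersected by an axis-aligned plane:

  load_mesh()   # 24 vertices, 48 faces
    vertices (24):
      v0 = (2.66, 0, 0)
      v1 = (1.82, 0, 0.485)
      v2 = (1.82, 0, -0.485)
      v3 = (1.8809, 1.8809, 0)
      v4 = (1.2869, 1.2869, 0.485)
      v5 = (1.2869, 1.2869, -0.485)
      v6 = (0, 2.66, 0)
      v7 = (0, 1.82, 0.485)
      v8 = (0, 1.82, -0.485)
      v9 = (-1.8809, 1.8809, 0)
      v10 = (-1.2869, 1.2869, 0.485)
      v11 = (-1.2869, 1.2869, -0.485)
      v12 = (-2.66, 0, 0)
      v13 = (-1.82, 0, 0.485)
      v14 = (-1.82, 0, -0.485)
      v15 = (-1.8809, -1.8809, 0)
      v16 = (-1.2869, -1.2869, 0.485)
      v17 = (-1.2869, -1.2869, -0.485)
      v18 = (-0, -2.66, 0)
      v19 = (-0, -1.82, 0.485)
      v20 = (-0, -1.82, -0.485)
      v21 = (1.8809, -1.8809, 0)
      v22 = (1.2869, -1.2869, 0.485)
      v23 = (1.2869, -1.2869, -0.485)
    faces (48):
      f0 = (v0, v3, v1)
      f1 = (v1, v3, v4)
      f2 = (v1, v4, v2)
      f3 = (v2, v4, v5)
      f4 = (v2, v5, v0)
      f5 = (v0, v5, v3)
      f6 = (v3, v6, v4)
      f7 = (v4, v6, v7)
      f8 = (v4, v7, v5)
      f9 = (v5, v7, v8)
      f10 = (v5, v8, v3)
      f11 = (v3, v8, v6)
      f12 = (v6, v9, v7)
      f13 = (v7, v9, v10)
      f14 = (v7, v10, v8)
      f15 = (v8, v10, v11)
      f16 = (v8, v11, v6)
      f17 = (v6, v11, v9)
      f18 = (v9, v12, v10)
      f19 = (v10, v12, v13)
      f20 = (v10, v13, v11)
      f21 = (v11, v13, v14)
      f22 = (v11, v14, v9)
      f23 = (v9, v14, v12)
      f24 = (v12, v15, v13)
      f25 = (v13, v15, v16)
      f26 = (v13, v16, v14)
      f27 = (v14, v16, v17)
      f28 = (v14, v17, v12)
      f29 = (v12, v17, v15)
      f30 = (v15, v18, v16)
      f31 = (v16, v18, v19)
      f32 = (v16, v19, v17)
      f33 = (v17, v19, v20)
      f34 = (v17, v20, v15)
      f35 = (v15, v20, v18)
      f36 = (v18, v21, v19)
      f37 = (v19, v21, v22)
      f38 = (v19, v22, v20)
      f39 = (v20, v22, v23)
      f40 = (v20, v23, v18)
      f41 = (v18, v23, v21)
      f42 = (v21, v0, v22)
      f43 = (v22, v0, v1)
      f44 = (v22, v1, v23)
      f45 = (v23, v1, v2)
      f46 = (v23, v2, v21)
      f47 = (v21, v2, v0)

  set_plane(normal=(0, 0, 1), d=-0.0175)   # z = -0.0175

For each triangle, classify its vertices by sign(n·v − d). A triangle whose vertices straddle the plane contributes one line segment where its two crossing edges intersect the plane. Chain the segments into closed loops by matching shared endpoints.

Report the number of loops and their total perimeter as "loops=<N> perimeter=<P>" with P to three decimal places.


loops=2 perimeter=27.245

Straddling triangles (32 of 48):
  (v1,v4,v2) [++-] → (1.56307, 0.620233, -0.0175)–(1.82, 0, -0.0175)  len=0.6713
  (v2,v4,v5) [-+-] → (1.56307, 0.620233, -0.0175)–(1.2869, 1.2869, -0.0175)  len=0.7216
  (v2,v5,v0) [--+] → (2.61046, 0.0464345, -0.0175)–(2.62969, 0, -0.0175)  len=0.0503
  (v0,v5,v3) [+-+] → (2.61046, 0.0464345, -0.0175)–(1.85947, 1.85947, -0.0175)  len=1.9624
  (v4,v7,v5) [++-] → (0.666667, 1.54383, -0.0175)–(1.2869, 1.2869, -0.0175)  len=0.6713
  (v5,v7,v8) [-+-] → (0.666667, 1.54383, -0.0175)–(0, 1.82, -0.0175)  len=0.7216
  (v5,v8,v3) [--+] → (1.81303, 1.8787, -0.0175)–(1.85947, 1.85947, -0.0175)  len=0.0503
  (v3,v8,v6) [+-+] → (1.81303, 1.8787, -0.0175)–(0, 2.62969, -0.0175)  len=1.9624
  (v7,v10,v8) [++-] → (-0.620233, 1.56307, -0.0175)–(0, 1.82, -0.0175)  len=0.6713
  (v8,v10,v11) [-+-] → (-0.620233, 1.56307, -0.0175)–(-1.2869, 1.2869, -0.0175)  len=0.7216
  (v8,v11,v6) [--+] → (-0.0464345, 2.61046, -0.0175)–(0, 2.62969, -0.0175)  len=0.0503
  (v6,v11,v9) [+-+] → (-0.0464345, 2.61046, -0.0175)–(-1.85947, 1.85947, -0.0175)  len=1.9624
  (v10,v13,v11) [++-] → (-1.54383, 0.666667, -0.0175)–(-1.2869, 1.2869, -0.0175)  len=0.6713
  (v11,v13,v14) [-+-] → (-1.54383, 0.666667, -0.0175)–(-1.82, 0, -0.0175)  len=0.7216
  (v11,v14,v9) [--+] → (-1.8787, 1.81303, -0.0175)–(-1.85947, 1.85947, -0.0175)  len=0.0503
  (v9,v14,v12) [+-+] → (-1.8787, 1.81303, -0.0175)–(-2.62969, 0, -0.0175)  len=1.9624
  (v13,v16,v14) [++-] → (-1.56307, -0.620233, -0.0175)–(-1.82, 0, -0.0175)  len=0.6713
  (v14,v16,v17) [-+-] → (-1.56307, -0.620233, -0.0175)–(-1.2869, -1.2869, -0.0175)  len=0.7216
  (v14,v17,v12) [--+] → (-2.61046, -0.0464345, -0.0175)–(-2.62969, 0, -0.0175)  len=0.0503
  (v12,v17,v15) [+-+] → (-2.61046, -0.0464345, -0.0175)–(-1.85947, -1.85947, -0.0175)  len=1.9624
  (v16,v19,v17) [++-] → (-0.666667, -1.54383, -0.0175)–(-1.2869, -1.2869, -0.0175)  len=0.6713
  (v17,v19,v20) [-+-] → (-0.666667, -1.54383, -0.0175)–(0, -1.82, -0.0175)  len=0.7216
  (v17,v20,v15) [--+] → (-1.81303, -1.8787, -0.0175)–(-1.85947, -1.85947, -0.0175)  len=0.0503
  (v15,v20,v18) [+-+] → (-1.81303, -1.8787, -0.0175)–(0, -2.62969, -0.0175)  len=1.9624
  (v19,v22,v20) [++-] → (0.620233, -1.56307, -0.0175)–(0, -1.82, -0.0175)  len=0.6713
  (v20,v22,v23) [-+-] → (0.620233, -1.56307, -0.0175)–(1.2869, -1.2869, -0.0175)  len=0.7216
  (v20,v23,v18) [--+] → (0.0464345, -2.61046, -0.0175)–(0, -2.62969, -0.0175)  len=0.0503
  (v18,v23,v21) [+-+] → (0.0464345, -2.61046, -0.0175)–(1.85947, -1.85947, -0.0175)  len=1.9624
  (v22,v1,v23) [++-] → (1.54383, -0.666667, -0.0175)–(1.2869, -1.2869, -0.0175)  len=0.6713
  (v23,v1,v2) [-+-] → (1.54383, -0.666667, -0.0175)–(1.82, 0, -0.0175)  len=0.7216
  (v23,v2,v21) [--+] → (1.8787, -1.81303, -0.0175)–(1.85947, -1.85947, -0.0175)  len=0.0503
  (v21,v2,v0) [+-+] → (1.8787, -1.81303, -0.0175)–(2.62969, 0, -0.0175)  len=1.9624

Chained into 2 loop(s):
  loop 1: 16 segments, perimeter = 11.1436
  loop 2: 16 segments, perimeter = 16.1014
Total perimeter = 27.245


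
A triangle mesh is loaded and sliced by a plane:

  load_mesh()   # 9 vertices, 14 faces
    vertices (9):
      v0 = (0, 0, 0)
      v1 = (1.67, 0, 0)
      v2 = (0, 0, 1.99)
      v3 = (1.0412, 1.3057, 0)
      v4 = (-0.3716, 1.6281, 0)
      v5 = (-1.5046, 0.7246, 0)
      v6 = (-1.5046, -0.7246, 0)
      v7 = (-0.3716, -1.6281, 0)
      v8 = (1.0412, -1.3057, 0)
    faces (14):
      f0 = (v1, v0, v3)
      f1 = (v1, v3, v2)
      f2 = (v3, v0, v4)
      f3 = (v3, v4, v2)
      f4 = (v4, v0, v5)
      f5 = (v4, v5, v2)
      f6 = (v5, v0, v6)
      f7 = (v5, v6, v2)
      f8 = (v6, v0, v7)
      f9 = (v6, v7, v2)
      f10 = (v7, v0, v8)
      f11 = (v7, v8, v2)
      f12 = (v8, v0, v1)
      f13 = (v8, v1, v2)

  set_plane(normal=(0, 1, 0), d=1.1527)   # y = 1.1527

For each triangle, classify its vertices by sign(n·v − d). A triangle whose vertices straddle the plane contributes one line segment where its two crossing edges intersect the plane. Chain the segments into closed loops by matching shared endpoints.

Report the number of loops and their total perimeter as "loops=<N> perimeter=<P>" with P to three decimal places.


loops=1 perimeter=4.533

Straddling triangles (6 of 14):
  (v1,v0,v3) [--+] → (0.919194, 1.1527, 0)–(1.11488, 1.1527, 0)  len=0.1957
  (v1,v3,v2) [-+-] → (1.11488, 1.1527, 0)–(0.919194, 1.1527, 0.233185)  len=0.3044
  (v3,v0,v4) [+-+] → (0.919194, 1.1527, 0)–(-0.263094, 1.1527, 0)  len=1.1823
  (v3,v4,v2) [++-] → (-0.263094, 1.1527, 0.581074)–(0.919194, 1.1527, 0.233185)  len=1.2324
  (v4,v0,v5) [+--] → (-0.263094, 1.1527, 0)–(-0.967757, 1.1527, 0)  len=0.7047
  (v4,v5,v2) [+--] → (-0.967757, 1.1527, 0)–(-0.263094, 1.1527, 0.581074)  len=0.9133

Chained into 1 loop(s):
  loop 1: 6 segments, perimeter = 4.5328
Total perimeter = 4.533


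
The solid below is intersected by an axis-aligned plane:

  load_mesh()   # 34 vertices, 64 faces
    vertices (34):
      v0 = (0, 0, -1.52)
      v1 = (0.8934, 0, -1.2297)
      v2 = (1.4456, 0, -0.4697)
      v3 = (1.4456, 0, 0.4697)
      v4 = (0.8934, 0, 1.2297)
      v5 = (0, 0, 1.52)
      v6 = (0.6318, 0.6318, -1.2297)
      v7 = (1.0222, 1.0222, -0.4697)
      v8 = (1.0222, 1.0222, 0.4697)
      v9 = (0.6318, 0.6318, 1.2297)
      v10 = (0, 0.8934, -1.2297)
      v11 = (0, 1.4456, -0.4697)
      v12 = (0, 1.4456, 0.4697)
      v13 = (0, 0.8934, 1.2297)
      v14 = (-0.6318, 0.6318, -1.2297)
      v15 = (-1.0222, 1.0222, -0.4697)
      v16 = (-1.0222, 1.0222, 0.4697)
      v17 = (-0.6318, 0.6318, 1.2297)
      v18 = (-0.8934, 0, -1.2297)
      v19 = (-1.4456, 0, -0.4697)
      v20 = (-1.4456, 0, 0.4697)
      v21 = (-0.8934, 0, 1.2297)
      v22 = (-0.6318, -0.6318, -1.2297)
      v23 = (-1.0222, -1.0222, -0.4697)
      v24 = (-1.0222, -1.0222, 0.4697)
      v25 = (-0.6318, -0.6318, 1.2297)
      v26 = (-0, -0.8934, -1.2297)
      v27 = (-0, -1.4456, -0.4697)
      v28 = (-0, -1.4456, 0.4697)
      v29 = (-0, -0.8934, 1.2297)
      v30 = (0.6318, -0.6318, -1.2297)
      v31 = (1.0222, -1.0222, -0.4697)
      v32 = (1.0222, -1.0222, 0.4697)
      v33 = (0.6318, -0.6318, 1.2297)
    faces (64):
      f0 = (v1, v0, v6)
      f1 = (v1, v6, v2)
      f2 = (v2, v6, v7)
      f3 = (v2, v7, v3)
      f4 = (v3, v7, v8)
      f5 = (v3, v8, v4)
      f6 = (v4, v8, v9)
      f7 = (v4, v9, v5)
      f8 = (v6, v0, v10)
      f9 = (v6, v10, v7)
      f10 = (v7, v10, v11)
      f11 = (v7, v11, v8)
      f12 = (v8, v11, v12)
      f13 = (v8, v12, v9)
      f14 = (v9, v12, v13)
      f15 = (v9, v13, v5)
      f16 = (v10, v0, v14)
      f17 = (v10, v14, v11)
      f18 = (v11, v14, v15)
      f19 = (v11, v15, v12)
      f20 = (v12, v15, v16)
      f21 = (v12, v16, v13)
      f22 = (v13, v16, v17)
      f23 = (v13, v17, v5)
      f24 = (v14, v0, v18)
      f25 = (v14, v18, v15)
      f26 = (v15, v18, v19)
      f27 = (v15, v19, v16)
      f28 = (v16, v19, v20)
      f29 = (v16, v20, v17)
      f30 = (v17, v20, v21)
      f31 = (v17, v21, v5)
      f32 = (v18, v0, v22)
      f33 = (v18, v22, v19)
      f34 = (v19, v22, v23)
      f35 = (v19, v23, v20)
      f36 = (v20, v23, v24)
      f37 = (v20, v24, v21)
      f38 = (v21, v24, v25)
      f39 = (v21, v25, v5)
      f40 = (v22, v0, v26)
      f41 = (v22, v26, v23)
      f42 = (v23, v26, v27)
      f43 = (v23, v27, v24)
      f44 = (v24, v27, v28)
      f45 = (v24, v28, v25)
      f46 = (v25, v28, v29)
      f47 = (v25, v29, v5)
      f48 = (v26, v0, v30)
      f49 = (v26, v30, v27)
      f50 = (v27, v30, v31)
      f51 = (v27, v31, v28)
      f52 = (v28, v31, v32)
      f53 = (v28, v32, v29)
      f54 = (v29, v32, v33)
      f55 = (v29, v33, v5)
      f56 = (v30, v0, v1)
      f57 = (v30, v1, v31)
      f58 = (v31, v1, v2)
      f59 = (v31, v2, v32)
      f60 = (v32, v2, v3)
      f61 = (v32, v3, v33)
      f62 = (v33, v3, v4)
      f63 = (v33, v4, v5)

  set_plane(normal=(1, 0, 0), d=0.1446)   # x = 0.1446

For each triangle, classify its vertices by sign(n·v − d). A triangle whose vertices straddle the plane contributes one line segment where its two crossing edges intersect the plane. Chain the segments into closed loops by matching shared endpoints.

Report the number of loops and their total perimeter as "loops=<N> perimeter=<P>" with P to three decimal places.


Straddling triangles (20 of 64):
  (v1,v0,v6) [+-+] → (0.1446, 0, -1.47301)–(0.1446, 0.1446, -1.45356)  len=0.1459
  (v4,v9,v5) [++-] → (0.1446, 0.1446, 1.45356)–(0.1446, 0, 1.47301)  len=0.1459
  (v6,v0,v10) [+--] → (0.1446, 0.1446, -1.45356)–(0.1446, 0.833528, -1.2297)  len=0.7244
  (v6,v10,v7) [+-+] → (0.1446, 0.833528, -1.2297)–(0.1446, 0.91162, -1.12219)  len=0.1329
  (v7,v10,v11) [+--] → (0.1446, 0.91162, -1.12219)–(0.1446, 1.38571, -0.4697)  len=0.8065
  (v7,v11,v8) [+-+] → (0.1446, 1.38571, -0.4697)–(0.1446, 1.38571, -0.336813)  len=0.1329
  (v8,v11,v12) [+--] → (0.1446, 1.38571, -0.336813)–(0.1446, 1.38571, 0.4697)  len=0.8065
  (v8,v12,v9) [+-+] → (0.1446, 1.38571, 0.4697)–(0.1446, 1.25935, 0.643641)  len=0.2150
  (v9,v12,v13) [+--] → (0.1446, 1.25935, 0.643641)–(0.1446, 0.833528, 1.2297)  len=0.7244
  (v9,v13,v5) [+--] → (0.1446, 0.833528, 1.2297)–(0.1446, 0.1446, 1.45356)  len=0.7244
  (v26,v0,v30) [--+] → (0.1446, -0.1446, -1.45356)–(0.1446, -0.833528, -1.2297)  len=0.7244
  (v26,v30,v27) [-+-] → (0.1446, -0.833528, -1.2297)–(0.1446, -1.25935, -0.643641)  len=0.7244
  (v27,v30,v31) [-++] → (0.1446, -1.25935, -0.643641)–(0.1446, -1.38571, -0.4697)  len=0.2150
  (v27,v31,v28) [-+-] → (0.1446, -1.38571, -0.4697)–(0.1446, -1.38571, 0.336813)  len=0.8065
  (v28,v31,v32) [-++] → (0.1446, -1.38571, 0.336813)–(0.1446, -1.38571, 0.4697)  len=0.1329
  (v28,v32,v29) [-+-] → (0.1446, -1.38571, 0.4697)–(0.1446, -0.91162, 1.12219)  len=0.8065
  (v29,v32,v33) [-++] → (0.1446, -0.91162, 1.12219)–(0.1446, -0.833528, 1.2297)  len=0.1329
  (v29,v33,v5) [-+-] → (0.1446, -0.833528, 1.2297)–(0.1446, -0.1446, 1.45356)  len=0.7244
  (v30,v0,v1) [+-+] → (0.1446, -0.1446, -1.45356)–(0.1446, 0, -1.47301)  len=0.1459
  (v33,v4,v5) [++-] → (0.1446, 0, 1.47301)–(0.1446, -0.1446, 1.45356)  len=0.1459

Chained into 1 loop(s):
  loop 1: 20 segments, perimeter = 9.1176
Total perimeter = 9.118

loops=1 perimeter=9.118


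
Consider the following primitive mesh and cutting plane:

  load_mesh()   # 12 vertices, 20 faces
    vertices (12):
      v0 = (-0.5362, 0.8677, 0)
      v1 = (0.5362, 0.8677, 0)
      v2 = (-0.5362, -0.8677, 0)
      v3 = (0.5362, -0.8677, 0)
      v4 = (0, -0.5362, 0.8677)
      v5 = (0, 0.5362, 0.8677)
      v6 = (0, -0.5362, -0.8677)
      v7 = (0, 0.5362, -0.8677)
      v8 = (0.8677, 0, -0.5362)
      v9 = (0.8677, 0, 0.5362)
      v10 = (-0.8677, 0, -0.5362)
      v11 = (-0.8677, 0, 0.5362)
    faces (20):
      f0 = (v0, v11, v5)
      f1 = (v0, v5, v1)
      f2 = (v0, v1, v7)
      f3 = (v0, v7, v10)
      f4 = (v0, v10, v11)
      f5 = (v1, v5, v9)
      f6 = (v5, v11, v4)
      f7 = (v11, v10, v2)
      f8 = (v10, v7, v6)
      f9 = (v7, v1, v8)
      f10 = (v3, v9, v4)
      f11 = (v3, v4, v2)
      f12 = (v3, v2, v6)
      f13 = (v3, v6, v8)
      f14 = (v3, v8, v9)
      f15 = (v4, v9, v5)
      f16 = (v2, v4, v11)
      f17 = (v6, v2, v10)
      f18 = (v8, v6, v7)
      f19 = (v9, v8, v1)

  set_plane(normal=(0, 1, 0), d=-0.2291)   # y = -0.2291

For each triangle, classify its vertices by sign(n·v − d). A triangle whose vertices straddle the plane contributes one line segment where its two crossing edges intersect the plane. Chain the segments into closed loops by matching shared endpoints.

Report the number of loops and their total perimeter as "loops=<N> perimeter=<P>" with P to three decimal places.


Straddling triangles (10 of 20):
  (v5,v11,v4) [++-] → (-0.496961, -0.2291, 0.677839)–(0, -0.2291, 0.8677)  len=0.5320
  (v11,v10,v2) [++-] → (-0.780174, -0.2291, -0.394626)–(-0.780174, -0.2291, 0.394626)  len=0.7893
  (v10,v7,v6) [++-] → (0, -0.2291, -0.8677)–(-0.496961, -0.2291, -0.677839)  len=0.5320
  (v3,v9,v4) [-+-] → (0.780174, -0.2291, 0.394626)–(0.496961, -0.2291, 0.677839)  len=0.4005
  (v3,v6,v8) [--+] → (0.496961, -0.2291, -0.677839)–(0.780174, -0.2291, -0.394626)  len=0.4005
  (v3,v8,v9) [-++] → (0.780174, -0.2291, -0.394626)–(0.780174, -0.2291, 0.394626)  len=0.7893
  (v4,v9,v5) [-++] → (0.496961, -0.2291, 0.677839)–(0, -0.2291, 0.8677)  len=0.5320
  (v2,v4,v11) [--+] → (-0.496961, -0.2291, 0.677839)–(-0.780174, -0.2291, 0.394626)  len=0.4005
  (v6,v2,v10) [--+] → (-0.780174, -0.2291, -0.394626)–(-0.496961, -0.2291, -0.677839)  len=0.4005
  (v8,v6,v7) [+-+] → (0.496961, -0.2291, -0.677839)–(0, -0.2291, -0.8677)  len=0.5320

Chained into 1 loop(s):
  loop 1: 10 segments, perimeter = 5.3086
Total perimeter = 5.309

loops=1 perimeter=5.309


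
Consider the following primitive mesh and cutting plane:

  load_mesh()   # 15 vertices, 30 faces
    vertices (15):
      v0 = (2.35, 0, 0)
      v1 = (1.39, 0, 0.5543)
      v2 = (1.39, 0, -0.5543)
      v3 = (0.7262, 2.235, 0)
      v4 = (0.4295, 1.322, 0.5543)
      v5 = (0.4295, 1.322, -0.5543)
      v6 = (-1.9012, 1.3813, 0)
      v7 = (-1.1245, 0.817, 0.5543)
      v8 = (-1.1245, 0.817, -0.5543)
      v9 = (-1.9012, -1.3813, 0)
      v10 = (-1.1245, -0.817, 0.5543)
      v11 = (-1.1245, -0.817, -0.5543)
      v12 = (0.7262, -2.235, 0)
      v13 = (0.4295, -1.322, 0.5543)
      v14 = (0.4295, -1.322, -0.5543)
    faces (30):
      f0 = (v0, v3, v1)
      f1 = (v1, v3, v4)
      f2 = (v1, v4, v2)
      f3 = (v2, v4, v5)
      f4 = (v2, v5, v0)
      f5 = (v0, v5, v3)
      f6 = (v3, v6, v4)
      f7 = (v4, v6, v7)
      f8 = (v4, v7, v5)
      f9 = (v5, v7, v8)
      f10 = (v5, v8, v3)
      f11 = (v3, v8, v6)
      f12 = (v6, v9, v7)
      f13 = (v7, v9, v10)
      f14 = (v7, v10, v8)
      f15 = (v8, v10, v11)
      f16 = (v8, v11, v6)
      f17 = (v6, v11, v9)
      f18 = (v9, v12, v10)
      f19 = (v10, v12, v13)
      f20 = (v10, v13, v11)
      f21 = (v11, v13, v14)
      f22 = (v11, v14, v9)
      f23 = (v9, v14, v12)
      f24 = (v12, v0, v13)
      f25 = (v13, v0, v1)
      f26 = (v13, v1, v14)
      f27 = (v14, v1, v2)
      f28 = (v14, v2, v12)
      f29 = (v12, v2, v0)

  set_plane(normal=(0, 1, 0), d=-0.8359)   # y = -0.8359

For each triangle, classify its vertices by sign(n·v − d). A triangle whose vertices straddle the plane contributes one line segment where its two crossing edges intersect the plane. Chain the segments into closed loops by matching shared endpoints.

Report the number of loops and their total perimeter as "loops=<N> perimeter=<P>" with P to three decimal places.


Straddling triangles (14 of 30):
  (v6,v9,v7) [+-+] → (-1.9012, -0.8359, 0)–(-1.7085, -0.8359, 0.137522)  len=0.2367
  (v7,v9,v10) [+-+] → (-1.7085, -0.8359, 0.137522)–(-1.15051, -0.8359, 0.535735)  len=0.6855
  (v6,v11,v9) [++-] → (-1.15051, -0.8359, -0.535735)–(-1.9012, -0.8359, 0)  len=0.9222
  (v9,v12,v10) [--+] → (-1.09983, -0.8359, 0.546912)–(-1.15051, -0.8359, 0.535735)  len=0.0519
  (v10,v12,v13) [+--] → (-1.09983, -0.8359, 0.546912)–(-1.06634, -0.8359, 0.5543)  len=0.0343
  (v10,v13,v11) [+-+] → (-1.06634, -0.8359, 0.5543)–(-1.06634, -0.8359, -0.51281)  len=1.0671
  (v11,v13,v14) [+--] → (-1.06634, -0.8359, -0.51281)–(-1.06634, -0.8359, -0.5543)  len=0.0415
  (v11,v14,v9) [+--] → (-1.06634, -0.8359, -0.5543)–(-1.15051, -0.8359, -0.535735)  len=0.0862
  (v12,v0,v13) [-+-] → (1.74269, -0.8359, 0)–(1.13567, -0.8359, 0.350484)  len=0.7009
  (v13,v0,v1) [-++] → (1.13567, -0.8359, 0.350484)–(0.782676, -0.8359, 0.5543)  len=0.4076
  (v13,v1,v14) [-+-] → (0.782676, -0.8359, 0.5543)–(0.782676, -0.8359, -0.146667)  len=0.7010
  (v14,v1,v2) [-++] → (0.782676, -0.8359, -0.146667)–(0.782676, -0.8359, -0.5543)  len=0.4076
  (v14,v2,v12) [-+-] → (0.782676, -0.8359, -0.5543)–(1.14174, -0.8359, -0.346989)  len=0.4146
  (v12,v2,v0) [-++] → (1.14174, -0.8359, -0.346989)–(1.74269, -0.8359, 0)  len=0.6939

Chained into 2 loop(s):
  loop 1: 8 segments, perimeter = 3.1255
  loop 2: 6 segments, perimeter = 3.3257
Total perimeter = 6.451

loops=2 perimeter=6.451


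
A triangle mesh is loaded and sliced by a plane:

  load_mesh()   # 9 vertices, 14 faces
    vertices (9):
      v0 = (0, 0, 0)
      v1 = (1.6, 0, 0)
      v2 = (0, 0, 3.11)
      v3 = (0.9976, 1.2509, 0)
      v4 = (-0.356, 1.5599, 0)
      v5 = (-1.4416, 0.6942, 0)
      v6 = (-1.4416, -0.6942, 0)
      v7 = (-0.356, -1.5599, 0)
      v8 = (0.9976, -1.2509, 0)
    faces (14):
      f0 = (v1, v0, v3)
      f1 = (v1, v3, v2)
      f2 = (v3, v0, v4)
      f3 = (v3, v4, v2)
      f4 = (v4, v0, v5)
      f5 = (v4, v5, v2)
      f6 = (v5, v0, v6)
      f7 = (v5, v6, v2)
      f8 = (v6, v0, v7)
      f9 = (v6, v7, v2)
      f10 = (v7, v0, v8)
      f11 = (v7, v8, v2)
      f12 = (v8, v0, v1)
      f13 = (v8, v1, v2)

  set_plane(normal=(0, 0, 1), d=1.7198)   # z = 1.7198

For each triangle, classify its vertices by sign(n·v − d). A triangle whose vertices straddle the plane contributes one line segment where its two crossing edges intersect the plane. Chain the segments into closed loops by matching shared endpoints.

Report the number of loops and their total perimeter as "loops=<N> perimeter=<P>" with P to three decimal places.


Straddling triangles (7 of 14):
  (v1,v3,v2) [--+] → (0.445937, 0.559164, 1.7198)–(0.715215, 0, 1.7198)  len=0.6206
  (v3,v4,v2) [--+] → (-0.159135, 0.69729, 1.7198)–(0.445937, 0.559164, 1.7198)  len=0.6206
  (v4,v5,v2) [--+] → (-0.644409, 0.310314, 1.7198)–(-0.159135, 0.69729, 1.7198)  len=0.6207
  (v5,v6,v2) [--+] → (-0.644409, -0.310314, 1.7198)–(-0.644409, 0.310314, 1.7198)  len=0.6206
  (v6,v7,v2) [--+] → (-0.159135, -0.69729, 1.7198)–(-0.644409, -0.310314, 1.7198)  len=0.6207
  (v7,v8,v2) [--+] → (0.445937, -0.559164, 1.7198)–(-0.159135, -0.69729, 1.7198)  len=0.6206
  (v8,v1,v2) [--+] → (0.715215, 0, 1.7198)–(0.445937, -0.559164, 1.7198)  len=0.6206

Chained into 1 loop(s):
  loop 1: 7 segments, perimeter = 4.3445
Total perimeter = 4.345

loops=1 perimeter=4.345


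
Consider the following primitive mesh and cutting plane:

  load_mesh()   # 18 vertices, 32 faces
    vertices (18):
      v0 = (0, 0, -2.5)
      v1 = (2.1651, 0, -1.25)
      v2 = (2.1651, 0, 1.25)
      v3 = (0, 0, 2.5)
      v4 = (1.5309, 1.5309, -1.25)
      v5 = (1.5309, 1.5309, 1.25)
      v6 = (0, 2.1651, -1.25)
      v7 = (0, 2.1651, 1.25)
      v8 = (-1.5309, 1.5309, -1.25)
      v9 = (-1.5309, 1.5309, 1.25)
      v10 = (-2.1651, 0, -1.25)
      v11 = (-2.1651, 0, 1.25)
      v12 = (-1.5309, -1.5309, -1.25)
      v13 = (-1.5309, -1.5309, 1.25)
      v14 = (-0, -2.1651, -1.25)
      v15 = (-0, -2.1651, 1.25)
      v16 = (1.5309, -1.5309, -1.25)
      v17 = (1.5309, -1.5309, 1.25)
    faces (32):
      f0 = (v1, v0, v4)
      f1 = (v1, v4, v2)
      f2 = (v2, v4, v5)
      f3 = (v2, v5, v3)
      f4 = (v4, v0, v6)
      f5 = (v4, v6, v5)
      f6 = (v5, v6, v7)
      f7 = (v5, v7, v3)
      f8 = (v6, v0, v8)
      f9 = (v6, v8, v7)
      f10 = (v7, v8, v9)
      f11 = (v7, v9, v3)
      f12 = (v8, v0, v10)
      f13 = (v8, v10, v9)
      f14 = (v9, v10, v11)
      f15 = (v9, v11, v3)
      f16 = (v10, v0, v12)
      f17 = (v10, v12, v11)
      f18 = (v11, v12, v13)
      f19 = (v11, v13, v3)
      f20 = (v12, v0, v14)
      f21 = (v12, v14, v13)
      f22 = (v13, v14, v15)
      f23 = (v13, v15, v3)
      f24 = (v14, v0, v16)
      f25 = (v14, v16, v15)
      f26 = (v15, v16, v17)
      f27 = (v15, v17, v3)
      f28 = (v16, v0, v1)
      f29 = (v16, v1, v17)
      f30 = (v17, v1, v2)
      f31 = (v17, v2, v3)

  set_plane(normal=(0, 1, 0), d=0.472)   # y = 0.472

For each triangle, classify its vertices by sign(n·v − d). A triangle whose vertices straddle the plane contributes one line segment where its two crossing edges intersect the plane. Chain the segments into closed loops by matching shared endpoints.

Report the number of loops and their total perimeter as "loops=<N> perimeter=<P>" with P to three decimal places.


loops=1 perimeter=13.858

Straddling triangles (12 of 32):
  (v1,v0,v4) [--+] → (0.472, 0.472, -2.11461)–(1.96957, 0.472, -1.25)  len=1.7292
  (v1,v4,v2) [-+-] → (1.96957, 0.472, -1.25)–(1.96957, 0.472, 0.479212)  len=1.7292
  (v2,v4,v5) [-++] → (1.96957, 0.472, 0.479212)–(1.96957, 0.472, 1.25)  len=0.7708
  (v2,v5,v3) [-+-] → (1.96957, 0.472, 1.25)–(0.472, 0.472, 2.11461)  len=1.7292
  (v4,v0,v6) [+-+] → (0.472, 0.472, -2.11461)–(0, 0.472, -2.2275)  len=0.4853
  (v5,v7,v3) [++-] → (0, 0.472, 2.2275)–(0.472, 0.472, 2.11461)  len=0.4853
  (v6,v0,v8) [+-+] → (0, 0.472, -2.2275)–(-0.472, 0.472, -2.11461)  len=0.4853
  (v7,v9,v3) [++-] → (-0.472, 0.472, 2.11461)–(0, 0.472, 2.2275)  len=0.4853
  (v8,v0,v10) [+--] → (-0.472, 0.472, -2.11461)–(-1.96957, 0.472, -1.25)  len=1.7292
  (v8,v10,v9) [+-+] → (-1.96957, 0.472, -1.25)–(-1.96957, 0.472, -0.479212)  len=0.7708
  (v9,v10,v11) [+--] → (-1.96957, 0.472, -0.479212)–(-1.96957, 0.472, 1.25)  len=1.7292
  (v9,v11,v3) [+--] → (-1.96957, 0.472, 1.25)–(-0.472, 0.472, 2.11461)  len=1.7292

Chained into 1 loop(s):
  loop 1: 12 segments, perimeter = 13.8582
Total perimeter = 13.858


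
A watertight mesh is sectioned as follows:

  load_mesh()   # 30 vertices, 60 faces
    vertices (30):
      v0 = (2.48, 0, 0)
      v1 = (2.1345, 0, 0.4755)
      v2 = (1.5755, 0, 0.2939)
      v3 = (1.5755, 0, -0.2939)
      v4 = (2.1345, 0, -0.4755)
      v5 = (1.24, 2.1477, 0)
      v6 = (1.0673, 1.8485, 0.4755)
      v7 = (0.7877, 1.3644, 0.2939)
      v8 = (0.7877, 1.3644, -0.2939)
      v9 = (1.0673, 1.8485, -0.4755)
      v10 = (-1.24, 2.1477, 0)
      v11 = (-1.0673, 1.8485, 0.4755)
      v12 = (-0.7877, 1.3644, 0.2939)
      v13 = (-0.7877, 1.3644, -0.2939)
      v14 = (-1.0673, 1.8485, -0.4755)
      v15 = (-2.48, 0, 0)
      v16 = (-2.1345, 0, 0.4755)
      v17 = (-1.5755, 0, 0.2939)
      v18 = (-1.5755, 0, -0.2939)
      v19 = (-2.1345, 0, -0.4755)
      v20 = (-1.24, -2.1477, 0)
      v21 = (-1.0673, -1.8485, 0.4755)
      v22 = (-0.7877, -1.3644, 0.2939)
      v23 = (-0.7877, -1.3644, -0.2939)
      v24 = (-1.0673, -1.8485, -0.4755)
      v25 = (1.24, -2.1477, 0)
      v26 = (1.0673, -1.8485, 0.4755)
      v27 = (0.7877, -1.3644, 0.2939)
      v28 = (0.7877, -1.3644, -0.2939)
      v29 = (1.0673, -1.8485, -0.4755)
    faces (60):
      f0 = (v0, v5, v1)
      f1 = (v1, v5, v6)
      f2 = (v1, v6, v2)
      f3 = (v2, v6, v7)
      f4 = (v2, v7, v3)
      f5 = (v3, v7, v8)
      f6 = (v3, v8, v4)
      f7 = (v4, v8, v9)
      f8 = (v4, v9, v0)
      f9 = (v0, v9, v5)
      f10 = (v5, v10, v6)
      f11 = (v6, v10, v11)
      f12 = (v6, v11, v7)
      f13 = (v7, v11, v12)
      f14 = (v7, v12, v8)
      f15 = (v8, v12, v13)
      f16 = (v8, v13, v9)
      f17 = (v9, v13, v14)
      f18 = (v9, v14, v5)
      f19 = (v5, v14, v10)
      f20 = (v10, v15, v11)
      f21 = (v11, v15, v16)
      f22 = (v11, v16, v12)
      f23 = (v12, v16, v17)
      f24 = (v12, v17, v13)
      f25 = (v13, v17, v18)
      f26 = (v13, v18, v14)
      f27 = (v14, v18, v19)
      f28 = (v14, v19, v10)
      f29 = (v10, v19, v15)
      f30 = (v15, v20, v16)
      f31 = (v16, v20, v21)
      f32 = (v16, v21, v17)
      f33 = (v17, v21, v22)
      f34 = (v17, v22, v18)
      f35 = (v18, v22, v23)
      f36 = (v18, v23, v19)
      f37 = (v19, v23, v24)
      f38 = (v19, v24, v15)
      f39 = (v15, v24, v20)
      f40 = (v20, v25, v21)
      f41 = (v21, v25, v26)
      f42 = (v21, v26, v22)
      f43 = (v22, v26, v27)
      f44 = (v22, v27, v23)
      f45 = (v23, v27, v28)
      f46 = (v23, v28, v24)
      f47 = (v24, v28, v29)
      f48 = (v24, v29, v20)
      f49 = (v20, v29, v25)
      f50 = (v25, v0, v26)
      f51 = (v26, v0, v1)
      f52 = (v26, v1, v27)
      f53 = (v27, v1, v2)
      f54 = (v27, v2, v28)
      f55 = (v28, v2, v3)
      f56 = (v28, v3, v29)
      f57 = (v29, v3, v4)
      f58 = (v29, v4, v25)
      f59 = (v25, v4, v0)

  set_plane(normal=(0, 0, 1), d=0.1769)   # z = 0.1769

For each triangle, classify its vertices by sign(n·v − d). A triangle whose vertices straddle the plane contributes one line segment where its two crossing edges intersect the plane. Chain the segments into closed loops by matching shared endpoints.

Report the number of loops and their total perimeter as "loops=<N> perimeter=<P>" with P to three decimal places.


Straddling triangles (24 of 60):
  (v0,v5,v1) [--+] → (1.57278, 1.34869, 0.1769)–(2.35146, 0, 0.1769)  len=1.5573
  (v1,v5,v6) [+-+] → (1.57278, 1.34869, 0.1769)–(1.17575, 2.03639, 0.1769)  len=0.7941
  (v2,v7,v3) [++-] → (0.944509, 1.09282, 0.1769)–(1.5755, 0, 0.1769)  len=1.2619
  (v3,v7,v8) [-+-] → (0.944509, 1.09282, 0.1769)–(0.7877, 1.3644, 0.1769)  len=0.3136
  (v5,v10,v6) [--+] → (-0.381616, 2.03639, 0.1769)–(1.17575, 2.03639, 0.1769)  len=1.5574
  (v6,v10,v11) [+-+] → (-0.381616, 2.03639, 0.1769)–(-1.17575, 2.03639, 0.1769)  len=0.7941
  (v7,v12,v8) [++-] → (-0.474121, 1.3644, 0.1769)–(0.7877, 1.3644, 0.1769)  len=1.2618
  (v8,v12,v13) [-+-] → (-0.474121, 1.3644, 0.1769)–(-0.7877, 1.3644, 0.1769)  len=0.3136
  (v10,v15,v11) [--+] → (-1.95443, 0.687696, 0.1769)–(-1.17575, 2.03639, 0.1769)  len=1.5573
  (v11,v15,v16) [+-+] → (-1.95443, 0.687696, 0.1769)–(-2.35146, 0, 0.1769)  len=0.7941
  (v12,v17,v13) [++-] → (-1.41869, 0.27158, 0.1769)–(-0.7877, 1.3644, 0.1769)  len=1.2619
  (v13,v17,v18) [-+-] → (-1.41869, 0.27158, 0.1769)–(-1.5755, 0, 0.1769)  len=0.3136
  (v15,v20,v16) [--+] → (-1.57278, -1.34869, 0.1769)–(-2.35146, 0, 0.1769)  len=1.5573
  (v16,v20,v21) [+-+] → (-1.57278, -1.34869, 0.1769)–(-1.17575, -2.03639, 0.1769)  len=0.7941
  (v17,v22,v18) [++-] → (-0.944509, -1.09282, 0.1769)–(-1.5755, 0, 0.1769)  len=1.2619
  (v18,v22,v23) [-+-] → (-0.944509, -1.09282, 0.1769)–(-0.7877, -1.3644, 0.1769)  len=0.3136
  (v20,v25,v21) [--+] → (0.381616, -2.03639, 0.1769)–(-1.17575, -2.03639, 0.1769)  len=1.5574
  (v21,v25,v26) [+-+] → (0.381616, -2.03639, 0.1769)–(1.17575, -2.03639, 0.1769)  len=0.7941
  (v22,v27,v23) [++-] → (0.474121, -1.3644, 0.1769)–(-0.7877, -1.3644, 0.1769)  len=1.2618
  (v23,v27,v28) [-+-] → (0.474121, -1.3644, 0.1769)–(0.7877, -1.3644, 0.1769)  len=0.3136
  (v25,v0,v26) [--+] → (1.95443, -0.687696, 0.1769)–(1.17575, -2.03639, 0.1769)  len=1.5573
  (v26,v0,v1) [+-+] → (1.95443, -0.687696, 0.1769)–(2.35146, 0, 0.1769)  len=0.7941
  (v27,v2,v28) [++-] → (1.41869, -0.27158, 0.1769)–(0.7877, -1.3644, 0.1769)  len=1.2619
  (v28,v2,v3) [-+-] → (1.41869, -0.27158, 0.1769)–(1.5755, 0, 0.1769)  len=0.3136

Chained into 2 loop(s):
  loop 1: 12 segments, perimeter = 14.1087
  loop 2: 12 segments, perimeter = 9.4528
Total perimeter = 23.562

loops=2 perimeter=23.562


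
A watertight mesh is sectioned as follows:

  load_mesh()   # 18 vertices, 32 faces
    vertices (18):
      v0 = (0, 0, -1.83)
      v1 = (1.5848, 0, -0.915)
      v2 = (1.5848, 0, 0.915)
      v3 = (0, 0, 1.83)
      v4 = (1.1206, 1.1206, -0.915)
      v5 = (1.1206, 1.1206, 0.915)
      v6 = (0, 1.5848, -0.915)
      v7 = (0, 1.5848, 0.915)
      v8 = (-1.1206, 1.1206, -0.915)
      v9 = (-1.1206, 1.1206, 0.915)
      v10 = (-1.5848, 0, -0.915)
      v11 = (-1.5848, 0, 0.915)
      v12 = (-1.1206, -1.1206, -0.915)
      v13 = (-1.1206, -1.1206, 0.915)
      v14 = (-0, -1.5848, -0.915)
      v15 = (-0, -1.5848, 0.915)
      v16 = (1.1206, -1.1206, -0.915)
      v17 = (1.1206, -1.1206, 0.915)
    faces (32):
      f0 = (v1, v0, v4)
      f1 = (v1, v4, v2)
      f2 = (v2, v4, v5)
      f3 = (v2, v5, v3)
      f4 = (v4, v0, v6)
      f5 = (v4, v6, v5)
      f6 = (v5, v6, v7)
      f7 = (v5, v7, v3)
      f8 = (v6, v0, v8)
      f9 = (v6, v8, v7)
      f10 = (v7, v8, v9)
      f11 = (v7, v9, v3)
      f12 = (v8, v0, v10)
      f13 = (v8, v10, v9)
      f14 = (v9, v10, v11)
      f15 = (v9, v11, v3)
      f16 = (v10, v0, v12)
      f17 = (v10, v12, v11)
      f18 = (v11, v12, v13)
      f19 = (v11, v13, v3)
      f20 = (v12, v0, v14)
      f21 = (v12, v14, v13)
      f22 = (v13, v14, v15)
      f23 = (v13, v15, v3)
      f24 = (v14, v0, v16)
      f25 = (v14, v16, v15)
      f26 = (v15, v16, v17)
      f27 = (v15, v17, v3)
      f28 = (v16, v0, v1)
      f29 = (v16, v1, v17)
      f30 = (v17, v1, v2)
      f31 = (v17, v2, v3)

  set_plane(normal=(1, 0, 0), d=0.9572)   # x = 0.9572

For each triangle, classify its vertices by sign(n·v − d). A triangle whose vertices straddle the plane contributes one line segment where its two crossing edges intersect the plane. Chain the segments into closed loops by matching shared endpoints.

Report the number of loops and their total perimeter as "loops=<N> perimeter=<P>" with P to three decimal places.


Straddling triangles (12 of 32):
  (v1,v0,v4) [+-+] → (0.9572, 0, -1.27735)–(0.9572, 0.9572, -1.04842)  len=0.9842
  (v2,v5,v3) [++-] → (0.9572, 0.9572, 1.04842)–(0.9572, 0, 1.27735)  len=0.9842
  (v4,v0,v6) [+--] → (0.9572, 0.9572, -1.04842)–(0.9572, 1.18829, -0.915)  len=0.2668
  (v4,v6,v5) [+-+] → (0.9572, 1.18829, -0.915)–(0.9572, 1.18829, 0.648159)  len=1.5632
  (v5,v6,v7) [+--] → (0.9572, 1.18829, 0.648159)–(0.9572, 1.18829, 0.915)  len=0.2668
  (v5,v7,v3) [+--] → (0.9572, 1.18829, 0.915)–(0.9572, 0.9572, 1.04842)  len=0.2668
  (v14,v0,v16) [--+] → (0.9572, -0.9572, -1.04842)–(0.9572, -1.18829, -0.915)  len=0.2668
  (v14,v16,v15) [-+-] → (0.9572, -1.18829, -0.915)–(0.9572, -1.18829, -0.648159)  len=0.2668
  (v15,v16,v17) [-++] → (0.9572, -1.18829, -0.648159)–(0.9572, -1.18829, 0.915)  len=1.5632
  (v15,v17,v3) [-+-] → (0.9572, -1.18829, 0.915)–(0.9572, -0.9572, 1.04842)  len=0.2668
  (v16,v0,v1) [+-+] → (0.9572, -0.9572, -1.04842)–(0.9572, 0, -1.27735)  len=0.9842
  (v17,v2,v3) [++-] → (0.9572, 0, 1.27735)–(0.9572, -0.9572, 1.04842)  len=0.9842

Chained into 1 loop(s):
  loop 1: 12 segments, perimeter = 8.6641
Total perimeter = 8.664

loops=1 perimeter=8.664


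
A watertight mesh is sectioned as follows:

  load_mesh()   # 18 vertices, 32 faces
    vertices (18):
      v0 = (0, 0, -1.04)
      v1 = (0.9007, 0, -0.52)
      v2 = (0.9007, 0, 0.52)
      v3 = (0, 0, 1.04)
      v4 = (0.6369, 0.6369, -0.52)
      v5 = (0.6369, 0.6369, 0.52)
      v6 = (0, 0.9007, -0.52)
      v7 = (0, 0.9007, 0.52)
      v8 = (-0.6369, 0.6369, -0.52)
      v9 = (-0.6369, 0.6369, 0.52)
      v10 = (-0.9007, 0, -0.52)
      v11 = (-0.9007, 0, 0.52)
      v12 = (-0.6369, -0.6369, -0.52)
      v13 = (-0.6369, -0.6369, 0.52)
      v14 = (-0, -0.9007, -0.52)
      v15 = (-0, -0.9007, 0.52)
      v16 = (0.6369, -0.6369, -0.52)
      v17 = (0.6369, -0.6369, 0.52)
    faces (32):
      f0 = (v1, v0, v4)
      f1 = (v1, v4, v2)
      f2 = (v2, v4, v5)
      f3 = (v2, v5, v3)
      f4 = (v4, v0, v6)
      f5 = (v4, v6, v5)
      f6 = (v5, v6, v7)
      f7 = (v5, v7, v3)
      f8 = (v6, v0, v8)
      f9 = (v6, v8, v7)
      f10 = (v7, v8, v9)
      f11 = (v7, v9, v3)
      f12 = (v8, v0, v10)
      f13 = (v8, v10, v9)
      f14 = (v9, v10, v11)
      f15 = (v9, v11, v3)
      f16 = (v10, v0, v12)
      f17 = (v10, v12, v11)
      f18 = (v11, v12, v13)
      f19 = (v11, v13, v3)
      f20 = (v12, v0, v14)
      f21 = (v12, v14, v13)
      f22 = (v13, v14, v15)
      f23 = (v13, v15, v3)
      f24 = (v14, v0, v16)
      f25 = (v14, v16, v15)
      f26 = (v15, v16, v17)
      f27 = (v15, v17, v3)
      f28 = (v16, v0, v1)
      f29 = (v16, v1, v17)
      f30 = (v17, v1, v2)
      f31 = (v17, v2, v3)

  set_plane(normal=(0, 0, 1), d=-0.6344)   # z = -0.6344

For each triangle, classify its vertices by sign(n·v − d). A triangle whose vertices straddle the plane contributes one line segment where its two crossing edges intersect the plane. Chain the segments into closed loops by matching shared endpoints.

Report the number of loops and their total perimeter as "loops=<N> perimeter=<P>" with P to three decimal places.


loops=1 perimeter=4.302

Straddling triangles (8 of 32):
  (v1,v0,v4) [+-+] → (0.702546, 0, -0.6344)–(0.496782, 0.496782, -0.6344)  len=0.5377
  (v4,v0,v6) [+-+] → (0.496782, 0.496782, -0.6344)–(0, 0.702546, -0.6344)  len=0.5377
  (v6,v0,v8) [+-+] → (0, 0.702546, -0.6344)–(-0.496782, 0.496782, -0.6344)  len=0.5377
  (v8,v0,v10) [+-+] → (-0.496782, 0.496782, -0.6344)–(-0.702546, 0, -0.6344)  len=0.5377
  (v10,v0,v12) [+-+] → (-0.702546, 0, -0.6344)–(-0.496782, -0.496782, -0.6344)  len=0.5377
  (v12,v0,v14) [+-+] → (-0.496782, -0.496782, -0.6344)–(0, -0.702546, -0.6344)  len=0.5377
  (v14,v0,v16) [+-+] → (0, -0.702546, -0.6344)–(0.496782, -0.496782, -0.6344)  len=0.5377
  (v16,v0,v1) [+-+] → (0.496782, -0.496782, -0.6344)–(0.702546, 0, -0.6344)  len=0.5377

Chained into 1 loop(s):
  loop 1: 8 segments, perimeter = 4.3017
Total perimeter = 4.302
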